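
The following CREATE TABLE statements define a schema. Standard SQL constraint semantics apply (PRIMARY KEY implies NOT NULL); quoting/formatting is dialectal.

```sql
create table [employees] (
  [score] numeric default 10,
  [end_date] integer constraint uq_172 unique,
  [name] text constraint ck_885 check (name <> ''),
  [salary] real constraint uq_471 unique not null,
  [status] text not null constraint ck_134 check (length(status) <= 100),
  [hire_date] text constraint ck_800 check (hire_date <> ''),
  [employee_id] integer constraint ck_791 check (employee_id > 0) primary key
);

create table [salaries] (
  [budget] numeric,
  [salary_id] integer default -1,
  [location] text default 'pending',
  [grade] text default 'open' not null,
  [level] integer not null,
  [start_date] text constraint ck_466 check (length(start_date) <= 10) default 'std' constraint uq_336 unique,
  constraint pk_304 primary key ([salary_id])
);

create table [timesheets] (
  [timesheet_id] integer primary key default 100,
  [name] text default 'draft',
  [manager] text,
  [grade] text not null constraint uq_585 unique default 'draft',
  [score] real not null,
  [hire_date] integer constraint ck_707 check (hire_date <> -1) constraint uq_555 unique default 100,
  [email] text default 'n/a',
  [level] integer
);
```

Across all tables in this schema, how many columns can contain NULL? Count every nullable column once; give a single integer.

12

employees: 4 nullable (score, end_date, name, hire_date — PK (employee_id) and explicit NOT NULL columns excluded).
salaries: 3 nullable (budget, location, start_date — PK (salary_id) and explicit NOT NULL columns excluded).
timesheets: 5 nullable (name, manager, hire_date, email, level — PK (timesheet_id) and explicit NOT NULL columns excluded).
Total: 4 + 3 + 5 = 12.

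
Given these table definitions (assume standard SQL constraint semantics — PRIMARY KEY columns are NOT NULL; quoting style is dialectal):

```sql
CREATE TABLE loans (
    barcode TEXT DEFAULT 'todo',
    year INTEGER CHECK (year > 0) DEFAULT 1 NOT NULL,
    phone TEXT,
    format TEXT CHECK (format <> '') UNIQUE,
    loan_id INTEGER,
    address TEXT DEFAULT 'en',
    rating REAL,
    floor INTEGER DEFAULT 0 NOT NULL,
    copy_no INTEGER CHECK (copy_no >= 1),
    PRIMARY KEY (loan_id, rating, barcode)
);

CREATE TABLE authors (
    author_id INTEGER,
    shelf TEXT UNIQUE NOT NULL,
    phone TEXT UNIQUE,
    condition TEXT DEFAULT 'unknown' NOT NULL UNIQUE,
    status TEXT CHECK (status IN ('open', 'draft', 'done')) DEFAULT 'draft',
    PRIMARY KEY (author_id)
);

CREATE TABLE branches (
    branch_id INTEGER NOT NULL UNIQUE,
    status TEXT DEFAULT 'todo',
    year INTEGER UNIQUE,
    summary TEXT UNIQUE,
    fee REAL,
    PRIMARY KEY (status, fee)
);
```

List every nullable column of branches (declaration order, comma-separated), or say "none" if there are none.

year, summary

- branch_id: declared NOT NULL → not nullable.
- status: part of the PRIMARY KEY, which implies NOT NULL → not nullable.
- year: UNIQUE does not imply NOT NULL → nullable.
- summary: UNIQUE does not imply NOT NULL → nullable.
- fee: part of the PRIMARY KEY, which implies NOT NULL → not nullable.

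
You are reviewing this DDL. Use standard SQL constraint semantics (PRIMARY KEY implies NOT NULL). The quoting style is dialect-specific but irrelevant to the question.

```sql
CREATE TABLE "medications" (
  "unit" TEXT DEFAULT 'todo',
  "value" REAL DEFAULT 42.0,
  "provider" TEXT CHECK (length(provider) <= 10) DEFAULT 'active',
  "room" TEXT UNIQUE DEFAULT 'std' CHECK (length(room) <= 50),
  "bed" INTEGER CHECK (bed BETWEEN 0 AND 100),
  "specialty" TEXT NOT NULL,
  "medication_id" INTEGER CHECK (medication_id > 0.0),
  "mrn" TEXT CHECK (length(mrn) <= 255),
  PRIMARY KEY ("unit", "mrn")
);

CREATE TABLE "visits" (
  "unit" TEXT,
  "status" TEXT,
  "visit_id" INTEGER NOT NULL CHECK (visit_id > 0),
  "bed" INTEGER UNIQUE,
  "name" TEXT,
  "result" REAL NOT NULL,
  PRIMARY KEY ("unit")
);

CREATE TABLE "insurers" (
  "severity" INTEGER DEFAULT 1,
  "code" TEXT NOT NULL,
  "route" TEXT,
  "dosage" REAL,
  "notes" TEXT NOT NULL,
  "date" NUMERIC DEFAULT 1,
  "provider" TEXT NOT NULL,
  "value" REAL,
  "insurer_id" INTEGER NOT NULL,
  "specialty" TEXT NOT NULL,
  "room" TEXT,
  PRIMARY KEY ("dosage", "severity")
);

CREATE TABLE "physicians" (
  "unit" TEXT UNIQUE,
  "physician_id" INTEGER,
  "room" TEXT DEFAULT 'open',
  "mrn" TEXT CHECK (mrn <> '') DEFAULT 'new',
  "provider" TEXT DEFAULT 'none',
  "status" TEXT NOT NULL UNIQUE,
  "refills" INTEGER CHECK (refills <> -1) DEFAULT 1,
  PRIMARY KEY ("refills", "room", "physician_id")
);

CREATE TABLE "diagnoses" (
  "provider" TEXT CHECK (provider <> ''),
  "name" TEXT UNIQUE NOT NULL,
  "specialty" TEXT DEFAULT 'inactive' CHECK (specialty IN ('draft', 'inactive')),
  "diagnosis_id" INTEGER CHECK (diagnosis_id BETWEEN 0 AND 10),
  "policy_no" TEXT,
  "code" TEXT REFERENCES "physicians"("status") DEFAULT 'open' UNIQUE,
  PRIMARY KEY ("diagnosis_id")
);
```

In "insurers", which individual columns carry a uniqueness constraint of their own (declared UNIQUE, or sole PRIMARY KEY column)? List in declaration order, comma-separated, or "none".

- severity: part of a composite PRIMARY KEY — only the tuple is unique, not this column on its own.
- code: no UNIQUE or single-column PK constraint.
- route: no UNIQUE or single-column PK constraint.
- dosage: part of a composite PRIMARY KEY — only the tuple is unique, not this column on its own.
- notes: no UNIQUE or single-column PK constraint.
- date: no UNIQUE or single-column PK constraint.
- provider: no UNIQUE or single-column PK constraint.
- value: no UNIQUE or single-column PK constraint.
- insurer_id: no UNIQUE or single-column PK constraint.
- specialty: no UNIQUE or single-column PK constraint.
- room: no UNIQUE or single-column PK constraint.

none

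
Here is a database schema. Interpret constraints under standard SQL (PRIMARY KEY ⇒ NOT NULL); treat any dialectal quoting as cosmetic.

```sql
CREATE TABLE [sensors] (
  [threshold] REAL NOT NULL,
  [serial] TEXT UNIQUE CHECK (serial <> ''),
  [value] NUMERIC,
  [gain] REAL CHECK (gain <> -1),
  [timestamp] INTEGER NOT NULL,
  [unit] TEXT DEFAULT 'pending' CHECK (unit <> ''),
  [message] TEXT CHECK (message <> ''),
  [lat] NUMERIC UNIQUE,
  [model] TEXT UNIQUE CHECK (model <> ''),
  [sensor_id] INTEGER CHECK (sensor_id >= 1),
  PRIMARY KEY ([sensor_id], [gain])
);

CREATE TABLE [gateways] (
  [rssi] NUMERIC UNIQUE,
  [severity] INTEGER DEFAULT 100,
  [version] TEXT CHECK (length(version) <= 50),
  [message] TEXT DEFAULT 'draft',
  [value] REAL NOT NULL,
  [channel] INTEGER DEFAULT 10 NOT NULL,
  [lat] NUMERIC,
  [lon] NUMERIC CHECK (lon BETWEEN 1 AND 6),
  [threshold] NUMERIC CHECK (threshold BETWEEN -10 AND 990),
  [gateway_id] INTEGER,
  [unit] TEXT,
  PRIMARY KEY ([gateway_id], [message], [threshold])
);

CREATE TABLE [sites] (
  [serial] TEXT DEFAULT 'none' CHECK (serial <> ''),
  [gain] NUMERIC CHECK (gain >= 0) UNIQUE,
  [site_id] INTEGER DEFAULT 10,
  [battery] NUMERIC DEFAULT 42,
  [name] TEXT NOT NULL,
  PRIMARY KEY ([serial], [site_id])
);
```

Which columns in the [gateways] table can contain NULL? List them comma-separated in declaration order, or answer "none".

- rssi: UNIQUE does not imply NOT NULL → nullable.
- severity: DEFAULT only fills an omitted column; an explicit NULL is still allowed → nullable.
- version: CHECK does not forbid NULL (a CHECK constraint passes when its expression is NULL) → nullable.
- message: part of the PRIMARY KEY, which implies NOT NULL → not nullable.
- value: declared NOT NULL → not nullable.
- channel: declared NOT NULL → not nullable.
- lat: no NOT NULL constraint applies → nullable.
- lon: CHECK does not forbid NULL (a CHECK constraint passes when its expression is NULL) → nullable.
- threshold: part of the PRIMARY KEY, which implies NOT NULL → not nullable.
- gateway_id: part of the PRIMARY KEY, which implies NOT NULL → not nullable.
- unit: no NOT NULL constraint applies → nullable.

rssi, severity, version, lat, lon, unit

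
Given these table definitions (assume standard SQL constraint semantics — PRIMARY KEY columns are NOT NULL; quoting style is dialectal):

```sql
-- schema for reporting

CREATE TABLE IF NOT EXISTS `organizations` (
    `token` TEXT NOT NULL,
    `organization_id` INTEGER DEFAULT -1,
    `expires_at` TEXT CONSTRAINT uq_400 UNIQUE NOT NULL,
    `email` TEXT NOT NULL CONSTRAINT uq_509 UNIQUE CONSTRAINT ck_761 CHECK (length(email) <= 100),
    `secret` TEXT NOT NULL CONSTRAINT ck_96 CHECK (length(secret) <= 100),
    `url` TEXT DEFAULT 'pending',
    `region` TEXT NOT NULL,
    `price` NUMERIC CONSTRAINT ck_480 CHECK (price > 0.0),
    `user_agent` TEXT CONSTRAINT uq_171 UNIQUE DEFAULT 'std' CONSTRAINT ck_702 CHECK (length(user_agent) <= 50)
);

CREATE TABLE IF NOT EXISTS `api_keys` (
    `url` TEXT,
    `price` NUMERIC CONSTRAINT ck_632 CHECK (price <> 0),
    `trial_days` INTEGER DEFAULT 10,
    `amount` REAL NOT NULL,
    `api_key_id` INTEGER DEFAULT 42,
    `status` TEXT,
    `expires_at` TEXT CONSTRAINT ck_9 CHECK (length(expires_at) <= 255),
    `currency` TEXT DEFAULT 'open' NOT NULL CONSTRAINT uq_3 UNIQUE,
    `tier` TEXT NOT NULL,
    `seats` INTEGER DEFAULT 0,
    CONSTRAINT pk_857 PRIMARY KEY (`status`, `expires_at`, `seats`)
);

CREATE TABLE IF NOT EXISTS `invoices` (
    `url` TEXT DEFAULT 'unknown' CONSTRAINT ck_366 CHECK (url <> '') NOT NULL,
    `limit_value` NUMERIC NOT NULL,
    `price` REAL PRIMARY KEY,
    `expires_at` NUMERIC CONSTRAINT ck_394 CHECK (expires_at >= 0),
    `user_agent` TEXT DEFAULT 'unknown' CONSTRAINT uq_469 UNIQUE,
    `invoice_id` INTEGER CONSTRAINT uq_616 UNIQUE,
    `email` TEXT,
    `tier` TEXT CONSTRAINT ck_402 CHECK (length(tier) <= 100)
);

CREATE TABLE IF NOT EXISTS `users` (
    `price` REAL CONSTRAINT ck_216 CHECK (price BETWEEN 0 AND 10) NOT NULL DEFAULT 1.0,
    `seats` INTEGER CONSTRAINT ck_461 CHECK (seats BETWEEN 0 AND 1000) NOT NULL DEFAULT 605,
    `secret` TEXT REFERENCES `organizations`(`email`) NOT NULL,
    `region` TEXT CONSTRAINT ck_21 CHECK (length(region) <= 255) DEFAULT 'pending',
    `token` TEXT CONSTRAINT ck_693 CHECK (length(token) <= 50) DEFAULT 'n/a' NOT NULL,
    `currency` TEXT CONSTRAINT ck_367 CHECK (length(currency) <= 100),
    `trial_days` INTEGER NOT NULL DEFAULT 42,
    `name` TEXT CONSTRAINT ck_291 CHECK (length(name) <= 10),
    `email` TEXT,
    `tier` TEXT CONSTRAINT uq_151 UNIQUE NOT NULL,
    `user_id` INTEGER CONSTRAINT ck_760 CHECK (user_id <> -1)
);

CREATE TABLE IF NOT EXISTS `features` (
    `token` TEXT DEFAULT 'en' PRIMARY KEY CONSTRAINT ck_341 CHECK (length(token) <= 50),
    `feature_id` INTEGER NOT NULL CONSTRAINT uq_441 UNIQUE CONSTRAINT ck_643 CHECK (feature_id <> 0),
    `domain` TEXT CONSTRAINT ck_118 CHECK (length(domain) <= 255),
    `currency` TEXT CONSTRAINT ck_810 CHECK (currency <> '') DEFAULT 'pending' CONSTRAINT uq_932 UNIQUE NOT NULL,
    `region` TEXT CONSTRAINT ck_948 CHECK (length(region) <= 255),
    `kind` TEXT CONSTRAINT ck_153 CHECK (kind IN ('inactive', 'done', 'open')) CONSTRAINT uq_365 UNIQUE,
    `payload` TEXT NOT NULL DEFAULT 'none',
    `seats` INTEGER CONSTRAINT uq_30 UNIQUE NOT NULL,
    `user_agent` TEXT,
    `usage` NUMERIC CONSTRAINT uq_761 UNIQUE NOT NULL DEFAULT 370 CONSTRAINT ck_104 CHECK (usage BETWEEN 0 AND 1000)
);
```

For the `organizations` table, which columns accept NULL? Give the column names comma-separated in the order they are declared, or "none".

- token: declared NOT NULL → not nullable.
- organization_id: DEFAULT only fills an omitted column; an explicit NULL is still allowed → nullable.
- expires_at: declared NOT NULL → not nullable.
- email: declared NOT NULL → not nullable.
- secret: declared NOT NULL → not nullable.
- url: DEFAULT only fills an omitted column; an explicit NULL is still allowed → nullable.
- region: declared NOT NULL → not nullable.
- price: CHECK does not forbid NULL (a CHECK constraint passes when its expression is NULL) → nullable.
- user_agent: CHECK does not forbid NULL (a CHECK constraint passes when its expression is NULL) → nullable.

organization_id, url, price, user_agent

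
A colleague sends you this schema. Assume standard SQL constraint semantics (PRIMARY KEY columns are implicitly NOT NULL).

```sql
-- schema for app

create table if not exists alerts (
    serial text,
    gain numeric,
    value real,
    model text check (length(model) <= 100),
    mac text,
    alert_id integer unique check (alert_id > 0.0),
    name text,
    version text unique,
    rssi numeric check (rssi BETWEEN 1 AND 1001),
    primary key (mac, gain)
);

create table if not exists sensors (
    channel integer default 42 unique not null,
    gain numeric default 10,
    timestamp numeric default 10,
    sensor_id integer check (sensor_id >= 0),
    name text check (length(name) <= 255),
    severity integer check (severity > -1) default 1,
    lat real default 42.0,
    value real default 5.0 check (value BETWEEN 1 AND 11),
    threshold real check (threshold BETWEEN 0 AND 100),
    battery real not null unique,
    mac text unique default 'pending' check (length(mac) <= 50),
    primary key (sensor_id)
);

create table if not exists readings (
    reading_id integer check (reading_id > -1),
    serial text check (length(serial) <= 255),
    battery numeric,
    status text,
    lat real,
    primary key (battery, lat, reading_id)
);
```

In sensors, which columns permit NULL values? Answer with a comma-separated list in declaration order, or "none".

- channel: declared NOT NULL → not nullable.
- gain: DEFAULT only fills an omitted column; an explicit NULL is still allowed → nullable.
- timestamp: DEFAULT only fills an omitted column; an explicit NULL is still allowed → nullable.
- sensor_id: part of the PRIMARY KEY, which implies NOT NULL → not nullable.
- name: CHECK does not forbid NULL (a CHECK constraint passes when its expression is NULL) → nullable.
- severity: CHECK does not forbid NULL (a CHECK constraint passes when its expression is NULL) → nullable.
- lat: DEFAULT only fills an omitted column; an explicit NULL is still allowed → nullable.
- value: CHECK does not forbid NULL (a CHECK constraint passes when its expression is NULL) → nullable.
- threshold: CHECK does not forbid NULL (a CHECK constraint passes when its expression is NULL) → nullable.
- battery: declared NOT NULL → not nullable.
- mac: CHECK does not forbid NULL (a CHECK constraint passes when its expression is NULL) → nullable.

gain, timestamp, name, severity, lat, value, threshold, mac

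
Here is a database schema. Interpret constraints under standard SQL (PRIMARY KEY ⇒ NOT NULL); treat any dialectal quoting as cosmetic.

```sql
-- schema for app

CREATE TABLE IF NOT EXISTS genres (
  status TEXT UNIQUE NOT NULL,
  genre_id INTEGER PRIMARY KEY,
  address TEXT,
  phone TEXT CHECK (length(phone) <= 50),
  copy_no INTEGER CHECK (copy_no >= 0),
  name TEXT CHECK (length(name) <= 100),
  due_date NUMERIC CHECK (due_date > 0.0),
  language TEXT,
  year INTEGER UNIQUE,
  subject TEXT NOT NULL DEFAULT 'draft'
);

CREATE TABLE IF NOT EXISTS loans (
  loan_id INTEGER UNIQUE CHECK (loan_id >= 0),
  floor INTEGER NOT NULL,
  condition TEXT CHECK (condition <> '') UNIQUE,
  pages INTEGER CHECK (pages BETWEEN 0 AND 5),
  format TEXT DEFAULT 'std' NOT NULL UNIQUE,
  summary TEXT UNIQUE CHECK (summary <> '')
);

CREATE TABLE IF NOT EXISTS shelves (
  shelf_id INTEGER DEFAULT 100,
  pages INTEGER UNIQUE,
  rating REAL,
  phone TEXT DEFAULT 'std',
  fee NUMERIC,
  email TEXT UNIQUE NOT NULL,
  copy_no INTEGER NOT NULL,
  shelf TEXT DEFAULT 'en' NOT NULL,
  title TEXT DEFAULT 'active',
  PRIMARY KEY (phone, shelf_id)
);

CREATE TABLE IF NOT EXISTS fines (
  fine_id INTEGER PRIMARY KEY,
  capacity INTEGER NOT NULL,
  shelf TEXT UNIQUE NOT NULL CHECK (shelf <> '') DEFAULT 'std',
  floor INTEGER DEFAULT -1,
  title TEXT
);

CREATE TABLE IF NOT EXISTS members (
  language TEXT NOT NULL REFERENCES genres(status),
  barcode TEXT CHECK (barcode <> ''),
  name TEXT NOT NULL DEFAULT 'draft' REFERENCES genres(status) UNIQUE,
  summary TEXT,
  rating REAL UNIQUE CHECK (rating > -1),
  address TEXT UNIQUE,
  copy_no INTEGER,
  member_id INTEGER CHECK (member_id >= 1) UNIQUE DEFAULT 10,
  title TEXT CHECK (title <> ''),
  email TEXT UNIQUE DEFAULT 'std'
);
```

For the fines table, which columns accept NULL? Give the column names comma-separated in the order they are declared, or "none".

floor, title

- fine_id: part of the PRIMARY KEY, which implies NOT NULL → not nullable.
- capacity: declared NOT NULL → not nullable.
- shelf: declared NOT NULL → not nullable.
- floor: DEFAULT only fills an omitted column; an explicit NULL is still allowed → nullable.
- title: no NOT NULL constraint applies → nullable.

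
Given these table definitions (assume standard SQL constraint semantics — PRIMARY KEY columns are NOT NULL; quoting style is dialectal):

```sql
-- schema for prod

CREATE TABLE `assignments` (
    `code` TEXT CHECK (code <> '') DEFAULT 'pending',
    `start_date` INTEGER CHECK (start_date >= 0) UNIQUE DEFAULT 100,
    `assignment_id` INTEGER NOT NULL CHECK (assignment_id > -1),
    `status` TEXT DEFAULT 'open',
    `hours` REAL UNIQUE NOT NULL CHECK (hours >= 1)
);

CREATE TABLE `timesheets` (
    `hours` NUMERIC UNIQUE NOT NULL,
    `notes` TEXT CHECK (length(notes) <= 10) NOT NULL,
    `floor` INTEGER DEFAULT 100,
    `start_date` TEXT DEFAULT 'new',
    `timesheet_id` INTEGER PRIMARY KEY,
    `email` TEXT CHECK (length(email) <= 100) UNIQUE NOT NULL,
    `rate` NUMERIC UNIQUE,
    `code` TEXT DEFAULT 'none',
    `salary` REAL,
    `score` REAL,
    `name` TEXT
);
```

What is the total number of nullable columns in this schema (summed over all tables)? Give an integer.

assignments: 3 nullable (code, start_date, status — PK none and explicit NOT NULL columns excluded).
timesheets: 7 nullable (floor, start_date, rate, code, salary, score, name — PK (timesheet_id) and explicit NOT NULL columns excluded).
Total: 3 + 7 = 10.

10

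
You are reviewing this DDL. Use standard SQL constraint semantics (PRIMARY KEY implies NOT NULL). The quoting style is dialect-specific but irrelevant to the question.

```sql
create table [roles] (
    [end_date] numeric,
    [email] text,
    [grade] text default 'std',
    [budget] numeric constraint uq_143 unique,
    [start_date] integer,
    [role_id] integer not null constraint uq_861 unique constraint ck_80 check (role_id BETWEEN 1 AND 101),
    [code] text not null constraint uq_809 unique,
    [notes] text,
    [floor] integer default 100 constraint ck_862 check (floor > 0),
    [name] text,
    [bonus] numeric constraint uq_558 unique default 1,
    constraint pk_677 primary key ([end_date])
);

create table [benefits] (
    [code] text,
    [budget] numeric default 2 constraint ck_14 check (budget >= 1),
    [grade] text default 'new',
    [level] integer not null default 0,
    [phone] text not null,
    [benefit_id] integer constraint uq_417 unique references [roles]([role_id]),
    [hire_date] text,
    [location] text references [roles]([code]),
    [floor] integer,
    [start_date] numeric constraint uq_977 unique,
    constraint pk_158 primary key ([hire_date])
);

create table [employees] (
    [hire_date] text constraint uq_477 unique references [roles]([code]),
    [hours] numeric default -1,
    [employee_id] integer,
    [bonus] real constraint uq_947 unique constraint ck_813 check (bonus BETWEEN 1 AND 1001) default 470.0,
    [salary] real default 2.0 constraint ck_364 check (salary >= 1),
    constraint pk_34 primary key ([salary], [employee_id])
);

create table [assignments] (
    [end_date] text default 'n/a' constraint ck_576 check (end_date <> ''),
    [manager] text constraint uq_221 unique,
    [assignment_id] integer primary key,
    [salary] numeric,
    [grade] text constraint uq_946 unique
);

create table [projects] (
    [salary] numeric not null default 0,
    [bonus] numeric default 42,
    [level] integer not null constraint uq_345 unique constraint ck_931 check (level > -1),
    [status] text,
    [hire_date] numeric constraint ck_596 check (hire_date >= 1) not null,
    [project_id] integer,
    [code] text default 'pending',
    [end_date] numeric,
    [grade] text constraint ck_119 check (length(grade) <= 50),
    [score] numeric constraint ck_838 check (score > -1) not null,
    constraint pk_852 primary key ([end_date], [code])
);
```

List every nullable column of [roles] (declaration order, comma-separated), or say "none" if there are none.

- end_date: part of the PRIMARY KEY, which implies NOT NULL → not nullable.
- email: no NOT NULL constraint applies → nullable.
- grade: DEFAULT only fills an omitted column; an explicit NULL is still allowed → nullable.
- budget: UNIQUE does not imply NOT NULL → nullable.
- start_date: no NOT NULL constraint applies → nullable.
- role_id: declared NOT NULL → not nullable.
- code: declared NOT NULL → not nullable.
- notes: no NOT NULL constraint applies → nullable.
- floor: CHECK does not forbid NULL (a CHECK constraint passes when its expression is NULL) → nullable.
- name: no NOT NULL constraint applies → nullable.
- bonus: UNIQUE does not imply NOT NULL → nullable.

email, grade, budget, start_date, notes, floor, name, bonus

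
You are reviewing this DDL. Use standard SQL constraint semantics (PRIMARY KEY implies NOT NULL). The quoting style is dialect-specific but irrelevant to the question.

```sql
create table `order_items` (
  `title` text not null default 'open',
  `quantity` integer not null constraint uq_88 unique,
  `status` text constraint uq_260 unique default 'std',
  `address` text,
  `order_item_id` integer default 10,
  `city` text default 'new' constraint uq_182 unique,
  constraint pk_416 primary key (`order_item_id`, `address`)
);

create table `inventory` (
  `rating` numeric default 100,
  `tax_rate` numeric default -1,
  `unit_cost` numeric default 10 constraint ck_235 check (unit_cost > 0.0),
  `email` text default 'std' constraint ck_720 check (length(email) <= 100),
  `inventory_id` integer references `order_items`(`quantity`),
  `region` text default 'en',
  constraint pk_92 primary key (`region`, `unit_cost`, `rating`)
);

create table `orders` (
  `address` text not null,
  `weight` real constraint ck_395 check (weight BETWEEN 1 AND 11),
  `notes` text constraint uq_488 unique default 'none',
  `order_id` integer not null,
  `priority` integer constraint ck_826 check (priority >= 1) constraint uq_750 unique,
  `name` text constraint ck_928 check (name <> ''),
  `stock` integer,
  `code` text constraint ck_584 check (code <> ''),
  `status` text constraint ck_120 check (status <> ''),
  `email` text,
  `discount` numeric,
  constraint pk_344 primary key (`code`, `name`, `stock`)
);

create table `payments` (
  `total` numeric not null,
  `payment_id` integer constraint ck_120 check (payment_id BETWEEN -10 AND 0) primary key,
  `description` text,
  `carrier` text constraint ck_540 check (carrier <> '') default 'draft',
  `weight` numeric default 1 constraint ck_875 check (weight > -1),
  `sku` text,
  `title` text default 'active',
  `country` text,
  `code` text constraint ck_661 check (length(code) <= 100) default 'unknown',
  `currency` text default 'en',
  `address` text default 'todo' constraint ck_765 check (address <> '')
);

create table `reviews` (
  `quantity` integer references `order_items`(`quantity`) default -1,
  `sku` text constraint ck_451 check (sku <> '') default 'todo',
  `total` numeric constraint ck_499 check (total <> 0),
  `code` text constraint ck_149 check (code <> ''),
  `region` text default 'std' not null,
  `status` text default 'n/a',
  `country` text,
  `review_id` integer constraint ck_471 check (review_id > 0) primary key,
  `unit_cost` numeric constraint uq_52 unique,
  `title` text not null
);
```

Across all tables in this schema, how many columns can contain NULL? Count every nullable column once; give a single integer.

27

order_items: 2 nullable (status, city — PK (order_item_id, address) and explicit NOT NULL columns excluded).
inventory: 3 nullable (tax_rate, email, inventory_id — PK (region, unit_cost, rating) and explicit NOT NULL columns excluded).
orders: 6 nullable (weight, notes, priority, status, email, discount — PK (code, name, stock) and explicit NOT NULL columns excluded).
payments: 9 nullable (description, carrier, weight, sku, title, country, code, currency, address — PK (payment_id) and explicit NOT NULL columns excluded).
reviews: 7 nullable (quantity, sku, total, code, status, country, unit_cost — PK (review_id) and explicit NOT NULL columns excluded).
Total: 2 + 3 + 6 + 9 + 7 = 27.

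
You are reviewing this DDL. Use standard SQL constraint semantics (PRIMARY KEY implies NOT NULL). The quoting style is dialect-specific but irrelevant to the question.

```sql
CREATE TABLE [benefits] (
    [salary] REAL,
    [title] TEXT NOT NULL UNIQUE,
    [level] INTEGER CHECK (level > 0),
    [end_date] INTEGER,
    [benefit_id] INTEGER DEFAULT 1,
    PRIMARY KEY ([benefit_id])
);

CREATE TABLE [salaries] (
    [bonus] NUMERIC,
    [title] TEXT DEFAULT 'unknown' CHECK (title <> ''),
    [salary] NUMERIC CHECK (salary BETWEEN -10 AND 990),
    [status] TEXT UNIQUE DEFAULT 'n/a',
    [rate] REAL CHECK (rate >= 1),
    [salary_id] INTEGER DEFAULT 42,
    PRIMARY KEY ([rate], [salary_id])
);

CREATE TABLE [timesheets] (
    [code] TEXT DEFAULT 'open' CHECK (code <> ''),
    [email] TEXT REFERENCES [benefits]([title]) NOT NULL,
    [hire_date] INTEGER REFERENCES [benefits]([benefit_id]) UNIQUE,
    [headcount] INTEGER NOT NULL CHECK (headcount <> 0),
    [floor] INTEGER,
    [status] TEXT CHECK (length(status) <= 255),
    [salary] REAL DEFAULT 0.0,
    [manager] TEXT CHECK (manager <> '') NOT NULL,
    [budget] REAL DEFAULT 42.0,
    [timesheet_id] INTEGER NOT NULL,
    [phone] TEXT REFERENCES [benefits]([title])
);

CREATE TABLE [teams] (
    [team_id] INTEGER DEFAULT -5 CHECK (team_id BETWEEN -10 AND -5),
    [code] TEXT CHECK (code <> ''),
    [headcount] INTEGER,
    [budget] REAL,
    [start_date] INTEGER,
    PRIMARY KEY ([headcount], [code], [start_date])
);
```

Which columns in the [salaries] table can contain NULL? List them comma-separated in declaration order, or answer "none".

bonus, title, salary, status

- bonus: no NOT NULL constraint applies → nullable.
- title: CHECK does not forbid NULL (a CHECK constraint passes when its expression is NULL) → nullable.
- salary: CHECK does not forbid NULL (a CHECK constraint passes when its expression is NULL) → nullable.
- status: UNIQUE does not imply NOT NULL → nullable.
- rate: part of the PRIMARY KEY, which implies NOT NULL → not nullable.
- salary_id: part of the PRIMARY KEY, which implies NOT NULL → not nullable.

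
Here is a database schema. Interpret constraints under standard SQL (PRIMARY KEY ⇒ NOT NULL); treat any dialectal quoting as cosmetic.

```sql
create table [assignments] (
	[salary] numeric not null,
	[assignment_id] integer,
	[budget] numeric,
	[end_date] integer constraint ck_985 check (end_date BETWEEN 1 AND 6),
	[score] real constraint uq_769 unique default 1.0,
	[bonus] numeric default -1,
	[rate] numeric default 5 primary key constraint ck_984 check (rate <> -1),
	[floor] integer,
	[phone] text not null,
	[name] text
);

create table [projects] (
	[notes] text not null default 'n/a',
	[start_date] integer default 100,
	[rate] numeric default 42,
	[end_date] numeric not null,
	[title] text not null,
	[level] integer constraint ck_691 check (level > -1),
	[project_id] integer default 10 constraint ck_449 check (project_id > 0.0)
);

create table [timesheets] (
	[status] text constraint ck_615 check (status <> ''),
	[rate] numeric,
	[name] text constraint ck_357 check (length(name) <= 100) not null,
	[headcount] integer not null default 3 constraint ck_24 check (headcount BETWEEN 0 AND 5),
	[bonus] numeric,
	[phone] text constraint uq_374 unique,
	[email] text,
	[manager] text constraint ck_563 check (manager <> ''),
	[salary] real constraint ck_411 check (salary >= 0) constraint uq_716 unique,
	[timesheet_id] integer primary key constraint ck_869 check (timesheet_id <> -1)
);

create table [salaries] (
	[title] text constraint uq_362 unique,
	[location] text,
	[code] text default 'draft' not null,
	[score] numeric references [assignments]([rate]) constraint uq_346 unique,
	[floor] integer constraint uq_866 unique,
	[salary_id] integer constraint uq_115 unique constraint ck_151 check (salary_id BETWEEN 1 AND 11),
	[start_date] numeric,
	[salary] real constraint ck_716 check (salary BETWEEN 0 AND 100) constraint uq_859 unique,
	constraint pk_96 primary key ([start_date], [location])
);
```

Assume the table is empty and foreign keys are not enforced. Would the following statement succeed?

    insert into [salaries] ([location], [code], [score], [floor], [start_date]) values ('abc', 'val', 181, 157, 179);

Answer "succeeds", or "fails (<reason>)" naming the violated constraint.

succeeds

NOT NULL columns: code is supplied; location is supplied; start_date is supplied.
No constraint is violated.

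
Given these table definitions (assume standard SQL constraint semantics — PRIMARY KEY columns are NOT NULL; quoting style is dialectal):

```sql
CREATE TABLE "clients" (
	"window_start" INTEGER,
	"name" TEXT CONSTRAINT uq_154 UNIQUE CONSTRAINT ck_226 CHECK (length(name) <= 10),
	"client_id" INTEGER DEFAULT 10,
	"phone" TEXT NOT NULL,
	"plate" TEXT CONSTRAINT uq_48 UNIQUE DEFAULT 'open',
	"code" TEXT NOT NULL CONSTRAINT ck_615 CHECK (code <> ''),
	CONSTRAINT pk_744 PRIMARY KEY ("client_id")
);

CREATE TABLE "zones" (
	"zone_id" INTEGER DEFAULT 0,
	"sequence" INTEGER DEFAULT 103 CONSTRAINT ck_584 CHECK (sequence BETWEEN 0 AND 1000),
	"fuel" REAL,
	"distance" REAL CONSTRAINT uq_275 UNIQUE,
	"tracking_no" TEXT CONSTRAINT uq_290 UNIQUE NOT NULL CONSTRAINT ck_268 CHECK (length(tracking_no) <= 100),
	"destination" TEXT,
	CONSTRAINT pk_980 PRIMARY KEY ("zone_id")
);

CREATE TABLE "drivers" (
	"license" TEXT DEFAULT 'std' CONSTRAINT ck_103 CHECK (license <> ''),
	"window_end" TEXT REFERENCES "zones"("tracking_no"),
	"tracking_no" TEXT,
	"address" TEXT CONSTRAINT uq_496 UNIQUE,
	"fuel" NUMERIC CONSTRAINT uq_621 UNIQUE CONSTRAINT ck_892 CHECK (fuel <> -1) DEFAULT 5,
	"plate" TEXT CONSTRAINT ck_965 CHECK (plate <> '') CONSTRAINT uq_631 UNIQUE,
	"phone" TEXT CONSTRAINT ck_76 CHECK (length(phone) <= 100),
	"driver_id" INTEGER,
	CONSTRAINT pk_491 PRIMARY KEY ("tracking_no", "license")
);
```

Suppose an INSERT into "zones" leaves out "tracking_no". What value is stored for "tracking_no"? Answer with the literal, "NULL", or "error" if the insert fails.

tracking_no has no DEFAULT clause.
Omitting it would insert NULL, but it is declared NOT NULL, so the INSERT fails.

error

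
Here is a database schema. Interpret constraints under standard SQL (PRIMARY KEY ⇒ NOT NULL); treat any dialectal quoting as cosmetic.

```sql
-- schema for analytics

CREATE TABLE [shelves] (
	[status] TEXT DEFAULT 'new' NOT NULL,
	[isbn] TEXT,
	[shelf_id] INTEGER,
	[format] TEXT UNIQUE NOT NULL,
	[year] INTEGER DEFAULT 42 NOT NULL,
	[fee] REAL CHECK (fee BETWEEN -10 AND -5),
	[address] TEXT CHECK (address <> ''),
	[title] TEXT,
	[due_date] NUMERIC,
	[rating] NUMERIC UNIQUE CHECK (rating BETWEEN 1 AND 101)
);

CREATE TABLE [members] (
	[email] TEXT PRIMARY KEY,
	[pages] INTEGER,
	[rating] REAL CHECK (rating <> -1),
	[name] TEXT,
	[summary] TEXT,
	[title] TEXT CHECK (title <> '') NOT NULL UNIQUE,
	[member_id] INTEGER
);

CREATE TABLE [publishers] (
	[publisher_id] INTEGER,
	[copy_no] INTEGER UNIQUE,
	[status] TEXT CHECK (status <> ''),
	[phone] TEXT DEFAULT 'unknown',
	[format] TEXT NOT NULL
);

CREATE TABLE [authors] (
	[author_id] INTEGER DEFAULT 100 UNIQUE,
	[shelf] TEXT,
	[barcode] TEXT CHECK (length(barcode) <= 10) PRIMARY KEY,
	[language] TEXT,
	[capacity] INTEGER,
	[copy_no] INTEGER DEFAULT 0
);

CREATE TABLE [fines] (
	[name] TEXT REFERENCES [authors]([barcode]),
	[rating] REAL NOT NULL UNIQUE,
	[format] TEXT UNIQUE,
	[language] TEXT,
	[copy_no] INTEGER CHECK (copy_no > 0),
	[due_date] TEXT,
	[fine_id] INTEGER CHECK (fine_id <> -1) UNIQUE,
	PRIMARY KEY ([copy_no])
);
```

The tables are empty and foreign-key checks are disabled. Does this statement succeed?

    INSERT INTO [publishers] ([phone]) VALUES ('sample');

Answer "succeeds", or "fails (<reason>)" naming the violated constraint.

fails (NOT NULL on format)

format is omitted from the column list and has no DEFAULT, so it would receive NULL.
But format is declared NOT NULL.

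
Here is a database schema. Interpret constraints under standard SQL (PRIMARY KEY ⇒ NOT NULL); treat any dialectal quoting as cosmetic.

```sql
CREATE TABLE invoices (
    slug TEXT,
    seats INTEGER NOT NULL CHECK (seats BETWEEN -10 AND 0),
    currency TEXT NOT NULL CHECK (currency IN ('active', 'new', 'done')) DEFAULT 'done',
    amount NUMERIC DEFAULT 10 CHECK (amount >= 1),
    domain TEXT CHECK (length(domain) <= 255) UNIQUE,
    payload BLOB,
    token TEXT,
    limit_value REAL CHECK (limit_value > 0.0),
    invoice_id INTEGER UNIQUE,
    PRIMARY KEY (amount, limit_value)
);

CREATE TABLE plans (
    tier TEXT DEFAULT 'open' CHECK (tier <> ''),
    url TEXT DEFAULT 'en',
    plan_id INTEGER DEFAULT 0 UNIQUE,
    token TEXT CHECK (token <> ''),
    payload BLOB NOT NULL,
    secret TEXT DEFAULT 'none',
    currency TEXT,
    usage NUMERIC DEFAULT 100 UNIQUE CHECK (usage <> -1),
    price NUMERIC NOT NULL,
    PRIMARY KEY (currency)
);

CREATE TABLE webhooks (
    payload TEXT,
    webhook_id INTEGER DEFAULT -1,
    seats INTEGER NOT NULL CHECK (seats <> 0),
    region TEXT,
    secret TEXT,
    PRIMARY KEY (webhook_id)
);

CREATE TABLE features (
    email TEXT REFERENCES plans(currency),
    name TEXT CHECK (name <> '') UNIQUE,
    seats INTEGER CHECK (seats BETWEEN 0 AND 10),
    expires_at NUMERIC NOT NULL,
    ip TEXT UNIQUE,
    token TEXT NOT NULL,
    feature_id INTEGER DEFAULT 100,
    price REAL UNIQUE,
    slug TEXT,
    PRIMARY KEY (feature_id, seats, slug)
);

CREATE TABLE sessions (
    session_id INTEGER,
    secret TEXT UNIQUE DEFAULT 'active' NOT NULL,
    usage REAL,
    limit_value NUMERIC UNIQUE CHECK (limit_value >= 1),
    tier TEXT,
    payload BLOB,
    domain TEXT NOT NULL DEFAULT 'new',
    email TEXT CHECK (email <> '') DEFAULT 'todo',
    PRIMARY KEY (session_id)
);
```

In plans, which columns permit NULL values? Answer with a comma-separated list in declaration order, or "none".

tier, url, plan_id, token, secret, usage

- tier: CHECK does not forbid NULL (a CHECK constraint passes when its expression is NULL) → nullable.
- url: DEFAULT only fills an omitted column; an explicit NULL is still allowed → nullable.
- plan_id: UNIQUE does not imply NOT NULL → nullable.
- token: CHECK does not forbid NULL (a CHECK constraint passes when its expression is NULL) → nullable.
- payload: declared NOT NULL → not nullable.
- secret: DEFAULT only fills an omitted column; an explicit NULL is still allowed → nullable.
- currency: part of the PRIMARY KEY, which implies NOT NULL → not nullable.
- usage: CHECK does not forbid NULL (a CHECK constraint passes when its expression is NULL) → nullable.
- price: declared NOT NULL → not nullable.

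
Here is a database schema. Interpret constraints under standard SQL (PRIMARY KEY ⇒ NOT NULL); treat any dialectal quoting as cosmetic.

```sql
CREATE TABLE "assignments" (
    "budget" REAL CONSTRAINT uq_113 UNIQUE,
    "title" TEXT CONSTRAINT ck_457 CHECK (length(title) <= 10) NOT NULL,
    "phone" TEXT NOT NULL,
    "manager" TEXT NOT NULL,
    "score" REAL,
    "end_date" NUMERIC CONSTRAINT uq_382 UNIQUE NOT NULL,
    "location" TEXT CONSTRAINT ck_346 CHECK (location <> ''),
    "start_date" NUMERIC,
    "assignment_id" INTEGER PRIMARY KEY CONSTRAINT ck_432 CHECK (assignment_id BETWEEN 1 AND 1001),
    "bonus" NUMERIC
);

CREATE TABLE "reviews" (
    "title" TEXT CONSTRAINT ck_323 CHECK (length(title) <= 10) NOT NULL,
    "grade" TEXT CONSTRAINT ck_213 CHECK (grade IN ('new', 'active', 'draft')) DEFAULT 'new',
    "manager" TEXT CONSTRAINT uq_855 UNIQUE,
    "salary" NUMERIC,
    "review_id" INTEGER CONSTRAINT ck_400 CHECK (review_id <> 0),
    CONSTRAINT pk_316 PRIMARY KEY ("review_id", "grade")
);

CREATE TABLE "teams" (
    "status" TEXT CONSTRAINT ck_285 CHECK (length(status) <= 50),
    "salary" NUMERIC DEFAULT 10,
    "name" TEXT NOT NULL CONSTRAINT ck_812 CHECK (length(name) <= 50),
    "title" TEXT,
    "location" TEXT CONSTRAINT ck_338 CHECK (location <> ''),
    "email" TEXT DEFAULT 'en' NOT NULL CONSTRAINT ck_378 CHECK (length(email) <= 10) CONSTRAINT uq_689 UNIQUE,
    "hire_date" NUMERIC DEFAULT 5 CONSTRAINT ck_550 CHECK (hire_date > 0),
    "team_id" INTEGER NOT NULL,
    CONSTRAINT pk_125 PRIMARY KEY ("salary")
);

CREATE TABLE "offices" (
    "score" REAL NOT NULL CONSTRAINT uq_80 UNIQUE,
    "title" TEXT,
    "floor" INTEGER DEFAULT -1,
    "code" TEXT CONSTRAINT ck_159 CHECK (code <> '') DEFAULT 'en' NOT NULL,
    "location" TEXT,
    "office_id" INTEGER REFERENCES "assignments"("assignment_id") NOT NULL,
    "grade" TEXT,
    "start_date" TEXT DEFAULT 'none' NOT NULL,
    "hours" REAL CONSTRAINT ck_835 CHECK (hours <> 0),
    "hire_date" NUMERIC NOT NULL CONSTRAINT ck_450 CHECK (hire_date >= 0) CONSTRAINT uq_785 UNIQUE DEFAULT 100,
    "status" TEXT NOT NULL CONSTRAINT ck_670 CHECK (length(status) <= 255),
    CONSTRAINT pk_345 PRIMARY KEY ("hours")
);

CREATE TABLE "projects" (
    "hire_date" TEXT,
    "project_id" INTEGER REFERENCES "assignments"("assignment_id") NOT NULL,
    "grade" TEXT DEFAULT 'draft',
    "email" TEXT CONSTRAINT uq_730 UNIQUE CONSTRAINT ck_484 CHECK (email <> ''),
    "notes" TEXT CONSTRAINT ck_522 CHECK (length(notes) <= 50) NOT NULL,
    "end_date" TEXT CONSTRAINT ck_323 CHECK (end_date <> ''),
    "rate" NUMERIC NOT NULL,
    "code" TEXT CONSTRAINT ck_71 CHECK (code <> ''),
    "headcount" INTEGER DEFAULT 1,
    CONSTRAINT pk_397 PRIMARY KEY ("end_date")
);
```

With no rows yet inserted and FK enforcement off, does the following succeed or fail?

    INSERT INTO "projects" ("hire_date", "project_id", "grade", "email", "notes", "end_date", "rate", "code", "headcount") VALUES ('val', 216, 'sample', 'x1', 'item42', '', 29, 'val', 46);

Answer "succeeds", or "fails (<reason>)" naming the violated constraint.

fails (CHECK on end_date)

The value '' for end_date violates CHECK (end_date <> '').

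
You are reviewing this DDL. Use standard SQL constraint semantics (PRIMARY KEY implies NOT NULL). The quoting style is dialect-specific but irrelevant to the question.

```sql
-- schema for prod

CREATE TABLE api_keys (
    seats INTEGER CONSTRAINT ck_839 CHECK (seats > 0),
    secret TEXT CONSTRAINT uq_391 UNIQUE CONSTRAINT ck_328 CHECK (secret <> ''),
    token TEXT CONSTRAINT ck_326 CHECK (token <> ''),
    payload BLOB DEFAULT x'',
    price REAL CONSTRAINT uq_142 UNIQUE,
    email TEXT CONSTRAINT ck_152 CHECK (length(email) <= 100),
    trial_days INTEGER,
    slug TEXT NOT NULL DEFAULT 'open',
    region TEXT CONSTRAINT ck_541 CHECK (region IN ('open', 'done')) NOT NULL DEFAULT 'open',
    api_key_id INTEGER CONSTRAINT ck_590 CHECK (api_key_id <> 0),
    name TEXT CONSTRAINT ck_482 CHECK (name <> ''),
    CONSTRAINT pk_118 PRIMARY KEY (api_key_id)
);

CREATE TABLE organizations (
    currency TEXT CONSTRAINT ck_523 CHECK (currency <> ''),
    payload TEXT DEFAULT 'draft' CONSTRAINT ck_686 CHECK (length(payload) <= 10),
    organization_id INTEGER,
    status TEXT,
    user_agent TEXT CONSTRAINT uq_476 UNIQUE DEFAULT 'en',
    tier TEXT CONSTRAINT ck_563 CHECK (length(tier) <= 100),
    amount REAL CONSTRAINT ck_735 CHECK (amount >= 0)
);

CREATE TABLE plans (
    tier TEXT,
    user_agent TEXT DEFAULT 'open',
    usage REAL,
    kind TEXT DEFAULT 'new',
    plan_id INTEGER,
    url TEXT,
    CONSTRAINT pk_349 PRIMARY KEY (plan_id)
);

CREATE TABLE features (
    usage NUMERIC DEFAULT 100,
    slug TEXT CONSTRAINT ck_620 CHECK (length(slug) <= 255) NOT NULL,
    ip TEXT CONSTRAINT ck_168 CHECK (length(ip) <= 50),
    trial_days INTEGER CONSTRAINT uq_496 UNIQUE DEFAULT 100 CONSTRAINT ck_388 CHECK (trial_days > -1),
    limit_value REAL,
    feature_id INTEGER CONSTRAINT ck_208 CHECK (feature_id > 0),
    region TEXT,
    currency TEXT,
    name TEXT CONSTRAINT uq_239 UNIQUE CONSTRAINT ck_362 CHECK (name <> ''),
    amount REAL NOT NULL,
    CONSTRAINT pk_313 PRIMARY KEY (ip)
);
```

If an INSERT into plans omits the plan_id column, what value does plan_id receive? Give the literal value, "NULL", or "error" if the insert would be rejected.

error

plan_id has no DEFAULT clause.
Omitting it would insert NULL, but it is part of the PRIMARY KEY, so the INSERT fails.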